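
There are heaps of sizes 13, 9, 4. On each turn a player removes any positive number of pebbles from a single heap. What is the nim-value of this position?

0

Compute the nim-sum pairwise:
13 ⊕ 9 = 4
4 ⊕ 4 = 0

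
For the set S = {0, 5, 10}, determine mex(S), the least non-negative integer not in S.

1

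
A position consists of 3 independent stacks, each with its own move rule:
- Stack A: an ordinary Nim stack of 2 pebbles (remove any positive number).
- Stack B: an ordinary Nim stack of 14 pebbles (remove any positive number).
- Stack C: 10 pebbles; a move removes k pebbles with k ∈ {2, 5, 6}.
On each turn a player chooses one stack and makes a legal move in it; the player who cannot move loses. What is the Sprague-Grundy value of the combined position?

Stack A is a plain Nim stack of size 2, so its Grundy value is 2.
Stack B is a plain Nim stack of size 14, so its Grundy value is 14.
For stack C, compute g(0), g(1), … with moves {2, 5, 6}:
g(0) = mex{} = 0
g(1) = mex{} = 0
g(2) = mex{0} = 1
g(3) = mex{0} = 1
g(4) = mex{1} = 0
g(5) = mex{0,1} = 2
g(6) = mex{0} = 1
g(7) = mex{0,1,2} = 3
g(8) = mex{1} = 0
g(9) = mex{0,1,3} = 2
g(10) = mex{0,2} = 1
So g(10) = 1.
The value of a disjunctive sum is the nim-sum of the parts.
Combined value = 2 XOR 14 XOR 1 = 13.

13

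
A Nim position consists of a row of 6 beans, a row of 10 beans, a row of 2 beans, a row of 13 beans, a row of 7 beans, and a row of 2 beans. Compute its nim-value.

Nim-sum: 6 XOR 10 XOR 2 XOR 13 XOR 7 XOR 2 = 6.

6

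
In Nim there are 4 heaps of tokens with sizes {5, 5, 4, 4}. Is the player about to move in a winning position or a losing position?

Losing position

Nim-sum: 5 ⊕ 5 ⊕ 4 ⊕ 4 = 0.
The nim-sum is 0, so this is a P-position: the player to move is in a losing position under optimal play.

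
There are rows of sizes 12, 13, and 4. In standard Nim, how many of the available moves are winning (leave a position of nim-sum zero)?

3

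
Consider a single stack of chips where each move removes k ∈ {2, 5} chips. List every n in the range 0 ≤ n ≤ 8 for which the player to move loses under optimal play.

0, 1, 4, 7, 8

Compute g(0), g(1), … for moves {2, 5}:
k:     0  1  2  3  4  5  6  7  8
g(k):  0  0  1  1  0  2  1  0  0
The P-positions (g = 0) in 0..8 are 0, 1, 4, 7, 8.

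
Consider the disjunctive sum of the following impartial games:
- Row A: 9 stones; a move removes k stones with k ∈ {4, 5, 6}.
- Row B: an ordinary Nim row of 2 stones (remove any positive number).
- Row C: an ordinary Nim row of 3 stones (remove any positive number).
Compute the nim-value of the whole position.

3

Grundy values for row A (subtraction set {4, 5, 6}):
g(0) = mex{} = 0
g(1) = mex{} = 0
g(2) = mex{} = 0
g(3) = mex{} = 0
g(4) = mex{0} = 1
g(5) = mex{0} = 1
g(6) = mex{0} = 1
g(7) = mex{0} = 1
g(8) = mex{0,1} = 2
g(9) = mex{0,1} = 2
So g(9) = 2.
Row B is a plain Nim row of size 2, so its Grundy value is 2.
Row C is a plain Nim row of size 3, so its Grundy value is 3.
The value of a disjunctive sum is the nim-sum of the parts.
Combined value = 2 ⊕ 2 ⊕ 3 = 3.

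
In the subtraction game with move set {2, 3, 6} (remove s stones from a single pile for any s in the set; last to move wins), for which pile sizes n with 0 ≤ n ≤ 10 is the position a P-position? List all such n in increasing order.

0, 1, 5, 9, 10

Build the Grundy sequence with g(k) = mex{g(k−s) : s ∈ {2, 3, 6}, s ≤ k}:
k:     0  1  2  3  4  5  6  7  8  9 10
g(k):  0  0  1  1  2  0  3  1  2  0  0
The P-positions (g = 0) in 0..10 are 0, 1, 5, 9, 10.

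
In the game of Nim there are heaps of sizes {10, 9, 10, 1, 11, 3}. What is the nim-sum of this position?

Nim-sum: 10 XOR 9 XOR 10 XOR 1 XOR 11 XOR 3 = 0.

0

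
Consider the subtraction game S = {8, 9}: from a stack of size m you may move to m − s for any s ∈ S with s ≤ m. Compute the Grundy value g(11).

1

Build the Grundy sequence with g(k) = mex{g(k−s) : s ∈ {8, 9}, s ≤ k}:
g(0) = mex{} = 0
g(1) = mex{} = 0
g(2) = mex{} = 0
g(3) = mex{} = 0
g(4) = mex{} = 0
g(5) = mex{} = 0
g(6) = mex{} = 0
g(7) = mex{} = 0
g(8) = mex{0} = 1
g(9) = mex{0} = 1
g(10) = mex{0} = 1
g(11) = mex{0} = 1
So g(11) = 1.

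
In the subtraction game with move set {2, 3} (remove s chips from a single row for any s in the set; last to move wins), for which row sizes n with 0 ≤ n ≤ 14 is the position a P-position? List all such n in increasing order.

0, 1, 5, 6, 10, 11

Build the Grundy sequence with g(k) = mex{g(k−s) : s ∈ {2, 3}, s ≤ k}:
k:     0  1  2  3  4  5  6  7  8  9 10 11 12 13 14
g(k):  0  0  1  1  2  0  0  1  1  2  0  0  1  1  2
The P-positions (g = 0) in 0..14 are 0, 1, 5, 6, 10, 11.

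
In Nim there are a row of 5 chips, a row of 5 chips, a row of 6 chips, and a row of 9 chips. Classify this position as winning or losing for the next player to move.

Compute the nim-sum pairwise:
5 ^ 5 = 0
0 ^ 6 = 6
6 ^ 9 = 15
The nim-sum is 15 ≠ 0, so this is an N-position: the player to move can win.

Winning position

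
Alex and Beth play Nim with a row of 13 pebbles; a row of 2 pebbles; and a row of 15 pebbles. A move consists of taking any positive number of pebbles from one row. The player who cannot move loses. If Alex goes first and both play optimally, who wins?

Beth wins

Nim-sum: 13 XOR 2 XOR 15 = 0.
The nim-sum is 0, so this is a P-position: the player to move is in a losing position under optimal play; Alex is about to move from it and so loses — Beth wins.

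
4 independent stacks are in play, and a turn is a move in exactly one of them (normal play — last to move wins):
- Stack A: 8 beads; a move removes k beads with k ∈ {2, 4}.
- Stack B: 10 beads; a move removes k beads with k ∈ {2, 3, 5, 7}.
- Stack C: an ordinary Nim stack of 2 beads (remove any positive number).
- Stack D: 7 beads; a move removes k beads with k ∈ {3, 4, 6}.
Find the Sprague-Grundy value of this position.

Grundy values for stack A (subtraction set {2, 4}):
g(0) = mex{} = 0
g(1) = mex{} = 0
g(2) = mex{0} = 1
g(3) = mex{0} = 1
g(4) = mex{0,1} = 2
g(5) = mex{0,1} = 2
g(6) = mex{1,2} = 0
g(7) = mex{1,2} = 0
g(8) = mex{0,2} = 1
So g(8) = 1.
For stack B, compute g(0), g(1), … with moves {2, 3, 5, 7}:
g(0) = mex{} = 0
g(1) = mex{} = 0
g(2) = mex{0} = 1
g(3) = mex{0} = 1
g(4) = mex{0,1} = 2
g(5) = mex{0,1} = 2
g(6) = mex{0,1,2} = 3
g(7) = mex{0,1,2} = 3
g(8) = mex{0,1,2,3} = 4
g(9) = mex{1,2,3} = 0
g(10) = mex{1,2,3,4} = 0
So g(10) = 0.
Stack C is a plain Nim stack of size 2, so its Grundy value is 2.
Build the Grundy sequence for stack D with g(k) = mex{g(k−s) : s ∈ {3, 4, 6}, s ≤ k}:
g(0) = mex{} = 0
g(1) = mex{} = 0
g(2) = mex{} = 0
g(3) = mex{0} = 1
g(4) = mex{0} = 1
g(5) = mex{0} = 1
g(6) = mex{0,1} = 2
g(7) = mex{0,1} = 2
So g(7) = 2.
By the Sprague-Grundy theorem, the Grundy value of a sum of independent games is the XOR of the component values.
Combined value = 1 XOR 0 XOR 2 XOR 2 = 1.

1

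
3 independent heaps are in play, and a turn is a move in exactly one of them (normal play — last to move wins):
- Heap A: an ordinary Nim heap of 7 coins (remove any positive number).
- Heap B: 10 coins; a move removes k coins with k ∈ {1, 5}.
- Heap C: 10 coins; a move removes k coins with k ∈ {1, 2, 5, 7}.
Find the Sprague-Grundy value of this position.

Heap A is a plain Nim heap of size 7, so its Grundy value is 7.
Build the Grundy sequence for heap B with g(k) = mex{g(k−s) : s ∈ {1, 5}, s ≤ k}:
k:     0  1  2  3  4  5  6  7  8  9 10
g(k):  0  1  0  1  0  1  0  1  0  1  0
So g(10) = 0.
Build the Grundy sequence for heap C with g(k) = mex{g(k−s) : s ∈ {1, 2, 5, 7}, s ≤ k}:
g(0) = mex{} = 0
g(1) = mex{0} = 1
g(2) = mex{0,1} = 2
g(3) = mex{1,2} = 0
g(4) = mex{0,2} = 1
g(5) = mex{0,1} = 2
g(6) = mex{1,2} = 0
g(7) = mex{0,2} = 1
g(8) = mex{0,1} = 2
g(9) = mex{1,2} = 0
g(10) = mex{0,2} = 1
So g(10) = 1.
The value of a disjunctive sum is the nim-sum of the parts.
Combined value = 7 ⊕ 0 ⊕ 1 = 6.

6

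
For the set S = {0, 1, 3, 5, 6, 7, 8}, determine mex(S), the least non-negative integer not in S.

2

The values 0, 1 are all present; 2 is the first non-negative integer missing from the set.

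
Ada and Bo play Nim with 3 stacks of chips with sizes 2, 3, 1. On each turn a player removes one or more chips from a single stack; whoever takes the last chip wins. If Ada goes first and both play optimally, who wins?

Bo wins

Nim-sum: 2 XOR 3 XOR 1 = 0.
The nim-sum is 0, so this is a P-position: the player to move is in a losing position under optimal play; Ada is about to move from it and so loses — Bo wins.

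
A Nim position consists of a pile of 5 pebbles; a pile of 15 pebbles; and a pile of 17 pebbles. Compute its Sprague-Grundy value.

27

Compute the nim-sum pairwise:
5 ^ 15 = 10
10 ^ 17 = 27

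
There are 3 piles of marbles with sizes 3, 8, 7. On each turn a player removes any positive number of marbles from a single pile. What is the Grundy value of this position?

12

Nim-sum: 3 XOR 8 XOR 7 = 12.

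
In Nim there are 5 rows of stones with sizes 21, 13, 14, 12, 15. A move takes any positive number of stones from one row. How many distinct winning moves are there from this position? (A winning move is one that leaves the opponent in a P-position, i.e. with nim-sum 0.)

1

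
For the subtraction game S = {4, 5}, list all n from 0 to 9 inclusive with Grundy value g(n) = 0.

0, 1, 2, 3, 9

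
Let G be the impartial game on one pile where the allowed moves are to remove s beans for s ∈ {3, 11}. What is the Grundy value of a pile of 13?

2

Compute g(0), g(1), … for moves {3, 11}:
g(0) = mex{} = 0
g(1) = mex{} = 0
g(2) = mex{} = 0
g(3) = mex{0} = 1
g(4) = mex{0} = 1
g(5) = mex{0} = 1
g(6) = mex{1} = 0
g(7) = mex{1} = 0
g(8) = mex{1} = 0
g(9) = mex{0} = 1
g(10) = mex{0} = 1
g(11) = mex{0} = 1
g(12) = mex{0,1} = 2
g(13) = mex{0,1} = 2
So g(13) = 2.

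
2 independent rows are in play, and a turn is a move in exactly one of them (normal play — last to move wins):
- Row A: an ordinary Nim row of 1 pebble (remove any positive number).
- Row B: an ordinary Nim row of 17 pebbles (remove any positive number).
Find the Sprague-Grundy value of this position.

16

Row A is a plain Nim row of size 1, so its Grundy value is 1.
Row B is a plain Nim row of size 17, so its Grundy value is 17.
By the Sprague-Grundy theorem, the Grundy value of a sum of independent games is the XOR of the component values.
Combined value = 1 ⊕ 17 = 16.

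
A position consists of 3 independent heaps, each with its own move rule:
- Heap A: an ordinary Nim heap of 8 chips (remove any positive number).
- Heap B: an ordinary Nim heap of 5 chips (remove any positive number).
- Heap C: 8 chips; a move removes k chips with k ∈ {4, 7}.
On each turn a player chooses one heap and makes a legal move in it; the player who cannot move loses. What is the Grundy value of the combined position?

15

Heap A is a plain Nim heap of size 8, so its Grundy value is 8.
Heap B is a plain Nim heap of size 5, so its Grundy value is 5.
For heap C, compute g(0), g(1), … with moves {4, 7}:
k:     0  1  2  3  4  5  6  7  8
g(k):  0  0  0  0  1  1  1  1  2
So g(8) = 2.
The value of a disjunctive sum is the nim-sum of the parts.
Combined value = 8 XOR 5 XOR 2 = 15.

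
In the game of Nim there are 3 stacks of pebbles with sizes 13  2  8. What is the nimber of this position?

7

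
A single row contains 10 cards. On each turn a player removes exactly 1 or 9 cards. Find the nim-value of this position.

Build the Grundy sequence with g(k) = mex{g(k−s) : s ∈ {1, 9}, s ≤ k}:
g(0) = mex{} = 0
g(1) = mex{0} = 1
g(2) = mex{1} = 0
g(3) = mex{0} = 1
g(4) = mex{1} = 0
g(5) = mex{0} = 1
g(6) = mex{1} = 0
g(7) = mex{0} = 1
g(8) = mex{1} = 0
g(9) = mex{0} = 1
g(10) = mex{1} = 0
So g(10) = 0.

0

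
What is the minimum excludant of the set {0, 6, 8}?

1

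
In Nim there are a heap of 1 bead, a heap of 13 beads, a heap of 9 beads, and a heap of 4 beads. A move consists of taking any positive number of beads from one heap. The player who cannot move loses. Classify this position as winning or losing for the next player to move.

Winning position

In binary:
  0001  (1)
  1101  (13)
  1001  (9)
  0100  (4)
  ----
  0001  (1)
The nim-sum is 1 ≠ 0, so this is an N-position: the player to move can win.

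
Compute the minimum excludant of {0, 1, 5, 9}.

2

The values 0, 1 are all present; 2 is the first non-negative integer missing from the set.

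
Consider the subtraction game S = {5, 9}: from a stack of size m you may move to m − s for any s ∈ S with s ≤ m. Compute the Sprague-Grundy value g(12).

Compute g(0), g(1), … for moves {5, 9}:
k:     0  1  2  3  4  5  6  7  8  9 10 11 12
g(k):  0  0  0  0  0  1  1  1  1  1  2  2  2
So g(12) = 2.

2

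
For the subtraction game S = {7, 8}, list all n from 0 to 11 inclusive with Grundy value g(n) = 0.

0, 1, 2, 3, 4, 5, 6

Grundy values for subtraction set {7, 8}:
k:     0  1  2  3  4  5  6  7  8  9 10 11
g(k):  0  0  0  0  0  0  0  1  1  1  1  1
The P-positions (g = 0) in 0..11 are 0, 1, 2, 3, 4, 5, 6.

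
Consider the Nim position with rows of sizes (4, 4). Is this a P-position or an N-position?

P-position

Bitwise XOR of the heap sizes:
  100  (4)
  100  (4)
  ---
  000  (0)
The nim-sum is 0, so this is a P-position: the player to move is in a losing position under optimal play.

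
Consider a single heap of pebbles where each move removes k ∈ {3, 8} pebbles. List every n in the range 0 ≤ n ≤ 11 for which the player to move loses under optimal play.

0, 1, 2, 6, 7, 11

Grundy values for subtraction set {3, 8}:
g(0) = mex{} = 0
g(1) = mex{} = 0
g(2) = mex{} = 0
g(3) = mex{0} = 1
g(4) = mex{0} = 1
g(5) = mex{0} = 1
g(6) = mex{1} = 0
g(7) = mex{1} = 0
g(8) = mex{0,1} = 2
g(9) = mex{0} = 1
g(10) = mex{0} = 1
g(11) = mex{1,2} = 0
The P-positions (g = 0) in 0..11 are 0, 1, 2, 6, 7, 11.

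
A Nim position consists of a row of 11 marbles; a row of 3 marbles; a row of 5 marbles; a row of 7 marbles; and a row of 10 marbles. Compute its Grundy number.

0

Compute the nim-sum pairwise:
11 ^ 3 = 8
8 ^ 5 = 13
13 ^ 7 = 10
10 ^ 10 = 0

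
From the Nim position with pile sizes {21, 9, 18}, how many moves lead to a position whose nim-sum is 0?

In binary:
  10101  (21)
  01001  (9)
  10010  (18)
  -----
  01110  (14)
The overall nim-sum is X = 14. A pile of size p has a winning move iff p XOR X < p (reduce it to p XOR X).
  21: 21 XOR 14 = 27 ≥ 21 — no move.
  9: 9 XOR 14 = 7 < 9 — winning move (to 7).
  18: 18 XOR 14 = 28 ≥ 18 — no move.
That gives 1 winning move.

1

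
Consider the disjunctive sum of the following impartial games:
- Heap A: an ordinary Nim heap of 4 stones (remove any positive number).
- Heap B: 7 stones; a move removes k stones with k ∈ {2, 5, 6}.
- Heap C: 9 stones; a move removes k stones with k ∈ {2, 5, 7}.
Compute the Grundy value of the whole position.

Heap A is a plain Nim heap of size 4, so its Grundy value is 4.
Grundy values for heap B (subtraction set {2, 5, 6}):
k:     0  1  2  3  4  5  6  7
g(k):  0  0  1  1  0  2  1  3
So g(7) = 3.
Grundy values for heap C (subtraction set {2, 5, 7}):
g(0) = mex{} = 0
g(1) = mex{} = 0
g(2) = mex{0} = 1
g(3) = mex{0} = 1
g(4) = mex{1} = 0
g(5) = mex{0,1} = 2
g(6) = mex{0} = 1
g(7) = mex{0,1,2} = 3
g(8) = mex{0,1} = 2
g(9) = mex{0,1,3} = 2
So g(9) = 2.
By the Sprague-Grundy theorem, the Grundy value of a sum of independent games is the XOR of the component values.
Combined value = 4 ⊕ 3 ⊕ 2 = 5.

5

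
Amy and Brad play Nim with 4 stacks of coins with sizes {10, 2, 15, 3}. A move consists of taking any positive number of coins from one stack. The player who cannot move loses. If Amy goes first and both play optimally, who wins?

Compute the nim-sum pairwise:
10 XOR 2 = 8
8 XOR 15 = 7
7 XOR 3 = 4
The nim-sum is 4 ≠ 0, so this is an N-position: the player to move can win; Amy has a winning move.

Amy wins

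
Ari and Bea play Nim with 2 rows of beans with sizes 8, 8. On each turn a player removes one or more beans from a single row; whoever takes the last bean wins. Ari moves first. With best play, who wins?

Nim-sum: 8 ⊕ 8 = 0.
The nim-sum is 0, so this is a P-position: the player to move is in a losing position under optimal play; Ari is about to move from it and so loses — Bea wins.

Bea wins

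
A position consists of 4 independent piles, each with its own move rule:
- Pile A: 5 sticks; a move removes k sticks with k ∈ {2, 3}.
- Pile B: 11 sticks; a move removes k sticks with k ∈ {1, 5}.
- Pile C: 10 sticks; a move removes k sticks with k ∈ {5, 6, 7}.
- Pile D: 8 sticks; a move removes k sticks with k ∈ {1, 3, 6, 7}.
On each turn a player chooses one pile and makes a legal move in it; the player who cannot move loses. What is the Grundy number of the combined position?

1

For pile A, compute g(0), g(1), … with moves {2, 3}:
k:     0  1  2  3  4  5
g(k):  0  0  1  1  2  0
So g(5) = 0.
Build the Grundy sequence for pile B with g(k) = mex{g(k−s) : s ∈ {1, 5}, s ≤ k}:
k:     0  1  2  3  4  5  6  7  8  9 10 11
g(k):  0  1  0  1  0  1  0  1  0  1  0  1
So g(11) = 1.
Build the Grundy sequence for pile C with g(k) = mex{g(k−s) : s ∈ {5, 6, 7}, s ≤ k}:
k:     0  1  2  3  4  5  6  7  8  9 10
g(k):  0  0  0  0  0  1  1  1  1  1  2
So g(10) = 2.
Build the Grundy sequence for pile D with g(k) = mex{g(k−s) : s ∈ {1, 3, 6, 7}, s ≤ k}:
k:     0  1  2  3  4  5  6  7  8
g(k):  0  1  0  1  0  1  2  3  2
So g(8) = 2.
The value of a disjunctive sum is the nim-sum of the parts.
Combined value = 0 ⊕ 1 ⊕ 2 ⊕ 2 = 1.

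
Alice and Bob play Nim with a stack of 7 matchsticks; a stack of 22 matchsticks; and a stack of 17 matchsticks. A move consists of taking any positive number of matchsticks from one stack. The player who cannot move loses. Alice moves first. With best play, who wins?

Nim-sum: 7 ^ 22 ^ 17 = 0.
The nim-sum is 0, so this is a P-position: the player to move is in a losing position under optimal play; Alice is about to move from it and so loses — Bob wins.

Bob wins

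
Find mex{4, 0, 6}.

0 is in the set but 1 is not, so the mex is 1.

1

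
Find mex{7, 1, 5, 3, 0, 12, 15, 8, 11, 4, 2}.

The values 0, 1, 2, 3, 4, 5 are all present; 6 is the first non-negative integer missing from the set.

6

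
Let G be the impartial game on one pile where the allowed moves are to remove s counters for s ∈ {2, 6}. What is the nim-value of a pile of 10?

1

Compute g(0), g(1), … for moves {2, 6}:
k:     0  1  2  3  4  5  6  7  8  9 10
g(k):  0  0  1  1  0  0  1  1  0  0  1
So g(10) = 1.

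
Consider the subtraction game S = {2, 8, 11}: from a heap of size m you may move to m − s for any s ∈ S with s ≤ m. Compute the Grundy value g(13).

2

Grundy values for subtraction set {2, 8, 11}:
g(0) = mex{} = 0
g(1) = mex{} = 0
g(2) = mex{0} = 1
g(3) = mex{0} = 1
g(4) = mex{1} = 0
g(5) = mex{1} = 0
g(6) = mex{0} = 1
g(7) = mex{0} = 1
g(8) = mex{0,1} = 2
g(9) = mex{0,1} = 2
g(10) = mex{1,2} = 0
g(11) = mex{0,1,2} = 3
g(12) = mex{0} = 1
g(13) = mex{0,1,3} = 2
So g(13) = 2.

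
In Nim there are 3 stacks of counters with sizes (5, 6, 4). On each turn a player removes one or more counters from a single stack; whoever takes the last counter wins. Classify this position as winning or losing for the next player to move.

Winning position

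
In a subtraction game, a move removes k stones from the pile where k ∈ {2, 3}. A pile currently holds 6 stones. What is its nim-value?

Build the Grundy sequence with g(k) = mex{g(k−s) : s ∈ {2, 3}, s ≤ k}:
g(0) = mex{} = 0
g(1) = mex{} = 0
g(2) = mex{0} = 1
g(3) = mex{0} = 1
g(4) = mex{0,1} = 2
g(5) = mex{1} = 0
g(6) = mex{1,2} = 0
So g(6) = 0.

0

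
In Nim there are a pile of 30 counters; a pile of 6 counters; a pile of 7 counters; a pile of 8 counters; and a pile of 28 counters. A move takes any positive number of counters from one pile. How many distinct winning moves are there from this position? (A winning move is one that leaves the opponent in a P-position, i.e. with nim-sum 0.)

3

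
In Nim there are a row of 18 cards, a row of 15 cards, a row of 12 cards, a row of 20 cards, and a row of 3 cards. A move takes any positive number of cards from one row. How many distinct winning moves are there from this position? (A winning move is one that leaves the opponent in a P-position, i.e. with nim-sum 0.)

3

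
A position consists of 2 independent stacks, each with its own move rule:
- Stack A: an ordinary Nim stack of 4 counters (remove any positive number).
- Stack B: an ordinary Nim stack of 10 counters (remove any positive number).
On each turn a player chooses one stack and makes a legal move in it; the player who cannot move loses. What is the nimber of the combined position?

Stack A is a plain Nim stack of size 4, so its Grundy value is 4.
Stack B is a plain Nim stack of size 10, so its Grundy value is 10.
The value of a disjunctive sum is the nim-sum of the parts.
Combined value = 4 ⊕ 10 = 14.

14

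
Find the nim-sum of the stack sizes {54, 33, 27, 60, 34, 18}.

Nim-sum: 54 ^ 33 ^ 27 ^ 60 ^ 34 ^ 18 = 0.

0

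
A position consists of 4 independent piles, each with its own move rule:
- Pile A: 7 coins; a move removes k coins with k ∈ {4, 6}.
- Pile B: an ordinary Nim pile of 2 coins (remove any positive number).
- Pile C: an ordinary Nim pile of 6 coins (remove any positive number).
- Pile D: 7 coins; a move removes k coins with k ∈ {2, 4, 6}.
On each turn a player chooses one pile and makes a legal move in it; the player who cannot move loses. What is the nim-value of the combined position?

Grundy values for pile A (subtraction set {4, 6}):
k:     0  1  2  3  4  5  6  7
g(k):  0  0  0  0  1  1  1  1
So g(7) = 1.
Pile B is a plain Nim pile of size 2, so its Grundy value is 2.
Pile C is a plain Nim pile of size 6, so its Grundy value is 6.
Build the Grundy sequence for pile D with g(k) = mex{g(k−s) : s ∈ {2, 4, 6}, s ≤ k}:
k:     0  1  2  3  4  5  6  7
g(k):  0  0  1  1  2  2  3  3
So g(7) = 3.
By the Sprague-Grundy theorem, the Grundy value of a sum of independent games is the XOR of the component values.
Combined value = 1 XOR 2 XOR 6 XOR 3 = 6.

6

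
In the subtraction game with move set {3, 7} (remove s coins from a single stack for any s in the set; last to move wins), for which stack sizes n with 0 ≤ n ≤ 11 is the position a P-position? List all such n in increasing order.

Compute g(0), g(1), … for moves {3, 7}:
g(0) = mex{} = 0
g(1) = mex{} = 0
g(2) = mex{} = 0
g(3) = mex{0} = 1
g(4) = mex{0} = 1
g(5) = mex{0} = 1
g(6) = mex{1} = 0
g(7) = mex{0,1} = 2
g(8) = mex{0,1} = 2
g(9) = mex{0} = 1
g(10) = mex{1,2} = 0
g(11) = mex{1,2} = 0
The P-positions (g = 0) in 0..11 are 0, 1, 2, 6, 10, 11.

0, 1, 2, 6, 10, 11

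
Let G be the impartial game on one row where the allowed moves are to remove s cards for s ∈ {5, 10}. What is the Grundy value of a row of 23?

1

Build the Grundy sequence with g(k) = mex{g(k−s) : s ∈ {5, 10}, s ≤ k}:
k:     0  1  2  3  4  5  6  7  8  9 10 11 12 13 14 15 16 17 18 19 20 21 22 23
g(k):  0  0  0  0  0  1  1  1  1  1  2  2  2  2  2  0  0  0  0  0  1  1  1  1
So g(23) = 1.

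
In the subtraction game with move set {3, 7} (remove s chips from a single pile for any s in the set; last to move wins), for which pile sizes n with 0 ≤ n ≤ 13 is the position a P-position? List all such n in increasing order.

0, 1, 2, 6, 10, 11, 12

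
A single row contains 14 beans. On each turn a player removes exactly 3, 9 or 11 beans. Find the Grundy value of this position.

0

Compute g(0), g(1), … for moves {3, 9, 11}:
k:     0  1  2  3  4  5  6  7  8  9 10 11 12 13 14
g(k):  0  0  0  1  1  1  0  0  0  1  1  1  2  2  0
So g(14) = 0.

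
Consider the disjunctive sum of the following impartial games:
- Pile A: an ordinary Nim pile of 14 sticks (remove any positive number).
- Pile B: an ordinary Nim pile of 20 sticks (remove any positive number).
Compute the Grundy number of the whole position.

26

Pile A is a plain Nim pile of size 14, so its Grundy value is 14.
Pile B is a plain Nim pile of size 20, so its Grundy value is 20.
By the Sprague-Grundy theorem, the Grundy value of a sum of independent games is the XOR of the component values.
Combined value = 14 ⊕ 20 = 26.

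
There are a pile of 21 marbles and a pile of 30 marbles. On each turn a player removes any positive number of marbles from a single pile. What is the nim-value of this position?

Write each in binary and XOR column by column:
  10101  (21)
  11110  (30)
  -----
  01011  (11)

11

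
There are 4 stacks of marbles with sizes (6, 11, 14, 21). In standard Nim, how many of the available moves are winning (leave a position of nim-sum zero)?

Nim-sum: 6 ⊕ 11 ⊕ 14 ⊕ 21 = 22.
The overall nim-sum is X = 22. A stack of size p has a winning move iff p XOR X < p (reduce it to p XOR X).
  6: 6 XOR 22 = 16 ≥ 6 — no move.
  11: 11 XOR 22 = 29 ≥ 11 — no move.
  14: 14 XOR 22 = 24 ≥ 14 — no move.
  21: 21 XOR 22 = 3 < 21 — winning move (to 3).
That gives 1 winning move.

1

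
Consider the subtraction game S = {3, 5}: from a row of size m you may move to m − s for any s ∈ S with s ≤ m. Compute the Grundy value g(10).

0

Build the Grundy sequence with g(k) = mex{g(k−s) : s ∈ {3, 5}, s ≤ k}:
g(0) = mex{} = 0
g(1) = mex{} = 0
g(2) = mex{} = 0
g(3) = mex{0} = 1
g(4) = mex{0} = 1
g(5) = mex{0} = 1
g(6) = mex{0,1} = 2
g(7) = mex{0,1} = 2
g(8) = mex{1} = 0
g(9) = mex{1,2} = 0
g(10) = mex{1,2} = 0
So g(10) = 0.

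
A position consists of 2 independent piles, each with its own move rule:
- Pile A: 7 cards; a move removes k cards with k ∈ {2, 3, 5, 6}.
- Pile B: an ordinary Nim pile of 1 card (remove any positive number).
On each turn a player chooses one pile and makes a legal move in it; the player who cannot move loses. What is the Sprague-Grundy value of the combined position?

2

Grundy values for pile A (subtraction set {2, 3, 5, 6}):
k:     0  1  2  3  4  5  6  7
g(k):  0  0  1  1  2  2  3  3
So g(7) = 3.
Pile B is a plain Nim pile of size 1, so its Grundy value is 1.
By the Sprague-Grundy theorem, the Grundy value of a sum of independent games is the XOR of the component values.
Combined value = 3 XOR 1 = 2.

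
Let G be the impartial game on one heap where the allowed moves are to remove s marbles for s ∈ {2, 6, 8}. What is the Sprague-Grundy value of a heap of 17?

Compute g(0), g(1), … for moves {2, 6, 8}:
k:     0  1  2  3  4  5  6  7  8  9 10 11 12 13 14 15 16 17
g(k):  0  0  1  1  0  0  1  1  2  2  3  3  2  2  0  0  1  1
So g(17) = 1.

1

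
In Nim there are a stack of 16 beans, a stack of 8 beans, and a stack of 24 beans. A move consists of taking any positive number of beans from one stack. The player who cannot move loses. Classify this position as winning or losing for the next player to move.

Nim-sum: 16 ^ 8 ^ 24 = 0.
The nim-sum is 0, so this is a P-position: the player to move is in a losing position under optimal play.

Losing position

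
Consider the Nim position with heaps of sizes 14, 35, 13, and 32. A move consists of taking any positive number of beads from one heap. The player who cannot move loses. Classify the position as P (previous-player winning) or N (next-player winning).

P-position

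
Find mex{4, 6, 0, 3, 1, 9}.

2

The values 0, 1 are all present; 2 is the first non-negative integer missing from the set.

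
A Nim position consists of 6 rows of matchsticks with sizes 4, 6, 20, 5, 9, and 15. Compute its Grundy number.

21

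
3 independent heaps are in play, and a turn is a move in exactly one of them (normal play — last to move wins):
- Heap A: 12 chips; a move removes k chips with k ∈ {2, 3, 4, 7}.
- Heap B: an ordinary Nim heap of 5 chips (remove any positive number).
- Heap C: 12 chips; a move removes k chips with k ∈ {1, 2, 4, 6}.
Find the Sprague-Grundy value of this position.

Build the Grundy sequence for heap A with g(k) = mex{g(k−s) : s ∈ {2, 3, 4, 7}, s ≤ k}:
k:     0  1  2  3  4  5  6  7  8  9 10 11 12
g(k):  0  0  1  1  2  2  0  3  1  4  2  0  0
So g(12) = 0.
Heap B is a plain Nim heap of size 5, so its Grundy value is 5.
For heap C, compute g(0), g(1), … with moves {1, 2, 4, 6}:
k:     0  1  2  3  4  5  6  7  8  9 10 11 12
g(k):  0  1  2  0  1  2  3  4  0  1  2  0  1
So g(12) = 1.
By the Sprague-Grundy theorem, the Grundy value of a sum of independent games is the XOR of the component values.
Combined value = 0 ⊕ 5 ⊕ 1 = 4.

4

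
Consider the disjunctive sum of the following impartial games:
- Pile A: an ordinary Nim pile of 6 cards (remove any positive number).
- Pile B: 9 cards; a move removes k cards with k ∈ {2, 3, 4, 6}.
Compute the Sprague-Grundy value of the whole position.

Pile A is a plain Nim pile of size 6, so its Grundy value is 6.
For pile B, compute g(0), g(1), … with moves {2, 3, 4, 6}:
g(0) = mex{} = 0
g(1) = mex{} = 0
g(2) = mex{0} = 1
g(3) = mex{0} = 1
g(4) = mex{0,1} = 2
g(5) = mex{0,1} = 2
g(6) = mex{0,1,2} = 3
g(7) = mex{0,1,2} = 3
g(8) = mex{1,2,3} = 0
g(9) = mex{1,2,3} = 0
So g(9) = 0.
The value of a disjunctive sum is the nim-sum of the parts.
Combined value = 6 XOR 0 = 6.

6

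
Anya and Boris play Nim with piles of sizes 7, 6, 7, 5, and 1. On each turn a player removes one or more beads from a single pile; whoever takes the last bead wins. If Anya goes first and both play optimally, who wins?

Anya wins

Write each in binary and XOR column by column:
  111  (7)
  110  (6)
  111  (7)
  101  (5)
  001  (1)
  ---
  010  (2)
The nim-sum is 2 ≠ 0, so this is an N-position: the player to move can win; Anya has a winning move.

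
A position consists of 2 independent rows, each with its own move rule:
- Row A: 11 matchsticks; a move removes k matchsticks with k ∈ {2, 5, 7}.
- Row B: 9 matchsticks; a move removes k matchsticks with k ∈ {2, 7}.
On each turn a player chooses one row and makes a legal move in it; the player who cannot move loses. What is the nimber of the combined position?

3

Grundy values for row A (subtraction set {2, 5, 7}):
g(0) = mex{} = 0
g(1) = mex{} = 0
g(2) = mex{0} = 1
g(3) = mex{0} = 1
g(4) = mex{1} = 0
g(5) = mex{0,1} = 2
g(6) = mex{0} = 1
g(7) = mex{0,1,2} = 3
g(8) = mex{0,1} = 2
g(9) = mex{0,1,3} = 2
g(10) = mex{1,2} = 0
g(11) = mex{0,1,2} = 3
So g(11) = 3.
Grundy values for row B (subtraction set {2, 7}):
g(0) = mex{} = 0
g(1) = mex{} = 0
g(2) = mex{0} = 1
g(3) = mex{0} = 1
g(4) = mex{1} = 0
g(5) = mex{1} = 0
g(6) = mex{0} = 1
g(7) = mex{0} = 1
g(8) = mex{0,1} = 2
g(9) = mex{1} = 0
So g(9) = 0.
The value of a disjunctive sum is the nim-sum of the parts.
Combined value = 3 ⊕ 0 = 3.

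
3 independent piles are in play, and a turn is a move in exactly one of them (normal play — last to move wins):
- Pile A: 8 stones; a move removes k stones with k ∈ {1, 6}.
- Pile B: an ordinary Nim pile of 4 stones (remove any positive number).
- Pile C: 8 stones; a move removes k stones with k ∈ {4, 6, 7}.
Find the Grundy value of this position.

Grundy values for pile A (subtraction set {1, 6}):
g(0) = mex{} = 0
g(1) = mex{0} = 1
g(2) = mex{1} = 0
g(3) = mex{0} = 1
g(4) = mex{1} = 0
g(5) = mex{0} = 1
g(6) = mex{0,1} = 2
g(7) = mex{1,2} = 0
g(8) = mex{0} = 1
So g(8) = 1.
Pile B is a plain Nim pile of size 4, so its Grundy value is 4.
For pile C, compute g(0), g(1), … with moves {4, 6, 7}:
k:     0  1  2  3  4  5  6  7  8
g(k):  0  0  0  0  1  1  1  1  2
So g(8) = 2.
By the Sprague-Grundy theorem, the Grundy value of a sum of independent games is the XOR of the component values.
Combined value = 1 ⊕ 4 ⊕ 2 = 7.

7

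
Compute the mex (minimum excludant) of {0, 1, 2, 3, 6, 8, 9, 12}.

4

The values 0, 1, 2, 3 are all present; 4 is the first non-negative integer missing from the set.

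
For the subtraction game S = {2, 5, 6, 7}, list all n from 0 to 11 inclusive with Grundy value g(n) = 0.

Build the Grundy sequence with g(k) = mex{g(k−s) : s ∈ {2, 5, 6, 7}, s ≤ k}:
k:     0  1  2  3  4  5  6  7  8  9 10 11
g(k):  0  0  1  1  0  2  1  3  2  2  3  3
The P-positions (g = 0) in 0..11 are 0, 1, 4.

0, 1, 4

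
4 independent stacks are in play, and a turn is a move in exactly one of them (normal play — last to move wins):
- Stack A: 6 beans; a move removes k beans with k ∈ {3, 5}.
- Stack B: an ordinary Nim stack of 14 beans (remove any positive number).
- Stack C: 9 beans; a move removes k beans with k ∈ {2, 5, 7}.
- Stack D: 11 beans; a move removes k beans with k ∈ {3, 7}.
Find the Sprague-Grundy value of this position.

14

Build the Grundy sequence for stack A with g(k) = mex{g(k−s) : s ∈ {3, 5}, s ≤ k}:
k:     0  1  2  3  4  5  6
g(k):  0  0  0  1  1  1  2
So g(6) = 2.
Stack B is a plain Nim stack of size 14, so its Grundy value is 14.
Grundy values for stack C (subtraction set {2, 5, 7}):
g(0) = mex{} = 0
g(1) = mex{} = 0
g(2) = mex{0} = 1
g(3) = mex{0} = 1
g(4) = mex{1} = 0
g(5) = mex{0,1} = 2
g(6) = mex{0} = 1
g(7) = mex{0,1,2} = 3
g(8) = mex{0,1} = 2
g(9) = mex{0,1,3} = 2
So g(9) = 2.
For stack D, compute g(0), g(1), … with moves {3, 7}:
k:     0  1  2  3  4  5  6  7  8  9 10 11
g(k):  0  0  0  1  1  1  0  2  2  1  0  0
So g(11) = 0.
The value of a disjunctive sum is the nim-sum of the parts.
Combined value = 2 XOR 14 XOR 2 XOR 0 = 14.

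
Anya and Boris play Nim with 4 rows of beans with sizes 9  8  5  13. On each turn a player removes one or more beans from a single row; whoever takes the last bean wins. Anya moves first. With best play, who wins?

Anya wins

Compute the nim-sum pairwise:
9 ^ 8 = 1
1 ^ 5 = 4
4 ^ 13 = 9
The nim-sum is 9 ≠ 0, so this is an N-position: the player to move can win; Anya has a winning move.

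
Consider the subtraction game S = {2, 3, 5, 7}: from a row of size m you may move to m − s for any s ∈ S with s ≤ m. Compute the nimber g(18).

Build the Grundy sequence with g(k) = mex{g(k−s) : s ∈ {2, 3, 5, 7}, s ≤ k}:
k:     0  1  2  3  4  5  6  7  8  9 10 11 12 13 14 15 16 17 18
g(k):  0  0  1  1  2  2  3  3  4  0  0  1  1  2  2  3  3  4  0
So g(18) = 0.

0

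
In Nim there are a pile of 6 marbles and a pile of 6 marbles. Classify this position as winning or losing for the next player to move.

Losing position

Bitwise XOR of the heap sizes:
  110  (6)
  110  (6)
  ---
  000  (0)
The nim-sum is 0, so this is a P-position: the player to move is in a losing position under optimal play.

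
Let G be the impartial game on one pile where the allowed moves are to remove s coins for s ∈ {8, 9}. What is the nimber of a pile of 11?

1

Build the Grundy sequence with g(k) = mex{g(k−s) : s ∈ {8, 9}, s ≤ k}:
k:     0  1  2  3  4  5  6  7  8  9 10 11
g(k):  0  0  0  0  0  0  0  0  1  1  1  1
So g(11) = 1.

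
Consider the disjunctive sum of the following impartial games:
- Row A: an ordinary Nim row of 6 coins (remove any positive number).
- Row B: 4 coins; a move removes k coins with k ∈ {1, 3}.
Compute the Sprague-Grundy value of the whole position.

6

Row A is a plain Nim row of size 6, so its Grundy value is 6.
Build the Grundy sequence for row B with g(k) = mex{g(k−s) : s ∈ {1, 3}, s ≤ k}:
k:     0  1  2  3  4
g(k):  0  1  0  1  0
So g(4) = 0.
The value of a disjunctive sum is the nim-sum of the parts.
Combined value = 6 ⊕ 0 = 6.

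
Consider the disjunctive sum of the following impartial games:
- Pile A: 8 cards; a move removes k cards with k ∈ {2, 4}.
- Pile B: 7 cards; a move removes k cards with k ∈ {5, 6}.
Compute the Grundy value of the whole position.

0

Build the Grundy sequence for pile A with g(k) = mex{g(k−s) : s ∈ {2, 4}, s ≤ k}:
g(0) = mex{} = 0
g(1) = mex{} = 0
g(2) = mex{0} = 1
g(3) = mex{0} = 1
g(4) = mex{0,1} = 2
g(5) = mex{0,1} = 2
g(6) = mex{1,2} = 0
g(7) = mex{1,2} = 0
g(8) = mex{0,2} = 1
So g(8) = 1.
For pile B, compute g(0), g(1), … with moves {5, 6}:
k:     0  1  2  3  4  5  6  7
g(k):  0  0  0  0  0  1  1  1
So g(7) = 1.
By the Sprague-Grundy theorem, the Grundy value of a sum of independent games is the XOR of the component values.
Combined value = 1 XOR 1 = 0.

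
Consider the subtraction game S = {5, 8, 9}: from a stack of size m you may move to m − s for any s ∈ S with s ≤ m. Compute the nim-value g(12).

2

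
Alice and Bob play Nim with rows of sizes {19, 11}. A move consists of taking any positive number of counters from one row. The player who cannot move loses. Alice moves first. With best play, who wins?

Nim-sum: 19 XOR 11 = 24.
The nim-sum is 24 ≠ 0, so this is an N-position: the player to move can win; Alice has a winning move.

Alice wins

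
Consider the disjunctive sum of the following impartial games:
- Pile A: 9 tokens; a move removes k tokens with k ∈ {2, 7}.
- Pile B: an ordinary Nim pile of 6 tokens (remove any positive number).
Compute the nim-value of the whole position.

Build the Grundy sequence for pile A with g(k) = mex{g(k−s) : s ∈ {2, 7}, s ≤ k}:
g(0) = mex{} = 0
g(1) = mex{} = 0
g(2) = mex{0} = 1
g(3) = mex{0} = 1
g(4) = mex{1} = 0
g(5) = mex{1} = 0
g(6) = mex{0} = 1
g(7) = mex{0} = 1
g(8) = mex{0,1} = 2
g(9) = mex{1} = 0
So g(9) = 0.
Pile B is a plain Nim pile of size 6, so its Grundy value is 6.
The value of a disjunctive sum is the nim-sum of the parts.
Combined value = 0 ⊕ 6 = 6.

6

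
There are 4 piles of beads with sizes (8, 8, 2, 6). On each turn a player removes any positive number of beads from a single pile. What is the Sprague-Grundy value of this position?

Compute the nim-sum pairwise:
8 ⊕ 8 = 0
0 ⊕ 2 = 2
2 ⊕ 6 = 4

4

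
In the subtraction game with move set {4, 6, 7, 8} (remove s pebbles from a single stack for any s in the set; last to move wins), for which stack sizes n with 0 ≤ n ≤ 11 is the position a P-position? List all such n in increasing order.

0, 1, 2, 3

Grundy values for subtraction set {4, 6, 7, 8}:
g(0) = mex{} = 0
g(1) = mex{} = 0
g(2) = mex{} = 0
g(3) = mex{} = 0
g(4) = mex{0} = 1
g(5) = mex{0} = 1
g(6) = mex{0} = 1
g(7) = mex{0} = 1
g(8) = mex{0,1} = 2
g(9) = mex{0,1} = 2
g(10) = mex{0,1} = 2
g(11) = mex{0,1} = 2
The P-positions (g = 0) in 0..11 are 0, 1, 2, 3.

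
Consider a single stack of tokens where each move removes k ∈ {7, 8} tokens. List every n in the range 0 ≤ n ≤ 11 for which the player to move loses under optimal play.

0, 1, 2, 3, 4, 5, 6

Compute g(0), g(1), … for moves {7, 8}:
k:     0  1  2  3  4  5  6  7  8  9 10 11
g(k):  0  0  0  0  0  0  0  1  1  1  1  1
The P-positions (g = 0) in 0..11 are 0, 1, 2, 3, 4, 5, 6.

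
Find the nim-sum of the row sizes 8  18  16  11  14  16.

In binary:
  01000  (8)
  10010  (18)
  10000  (16)
  01011  (11)
  01110  (14)
  10000  (16)
  -----
  11111  (31)

31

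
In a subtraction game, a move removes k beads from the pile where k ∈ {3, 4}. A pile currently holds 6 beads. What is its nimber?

2

Grundy values for subtraction set {3, 4}:
g(0) = mex{} = 0
g(1) = mex{} = 0
g(2) = mex{} = 0
g(3) = mex{0} = 1
g(4) = mex{0} = 1
g(5) = mex{0} = 1
g(6) = mex{0,1} = 2
So g(6) = 2.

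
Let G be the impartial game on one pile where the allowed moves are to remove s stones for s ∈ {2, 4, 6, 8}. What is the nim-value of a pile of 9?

Build the Grundy sequence with g(k) = mex{g(k−s) : s ∈ {2, 4, 6, 8}, s ≤ k}:
k:     0  1  2  3  4  5  6  7  8  9
g(k):  0  0  1  1  2  2  3  3  4  4
So g(9) = 4.

4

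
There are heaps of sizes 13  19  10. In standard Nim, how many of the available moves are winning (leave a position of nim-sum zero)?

1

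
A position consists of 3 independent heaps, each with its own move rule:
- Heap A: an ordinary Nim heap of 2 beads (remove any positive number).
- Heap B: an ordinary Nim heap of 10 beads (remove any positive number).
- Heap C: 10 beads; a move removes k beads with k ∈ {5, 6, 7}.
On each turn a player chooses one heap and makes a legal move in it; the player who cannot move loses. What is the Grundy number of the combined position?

10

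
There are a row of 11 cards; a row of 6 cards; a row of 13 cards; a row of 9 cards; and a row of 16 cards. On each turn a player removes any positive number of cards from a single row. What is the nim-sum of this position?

Compute the nim-sum pairwise:
11 ^ 6 = 13
13 ^ 13 = 0
0 ^ 9 = 9
9 ^ 16 = 25

25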